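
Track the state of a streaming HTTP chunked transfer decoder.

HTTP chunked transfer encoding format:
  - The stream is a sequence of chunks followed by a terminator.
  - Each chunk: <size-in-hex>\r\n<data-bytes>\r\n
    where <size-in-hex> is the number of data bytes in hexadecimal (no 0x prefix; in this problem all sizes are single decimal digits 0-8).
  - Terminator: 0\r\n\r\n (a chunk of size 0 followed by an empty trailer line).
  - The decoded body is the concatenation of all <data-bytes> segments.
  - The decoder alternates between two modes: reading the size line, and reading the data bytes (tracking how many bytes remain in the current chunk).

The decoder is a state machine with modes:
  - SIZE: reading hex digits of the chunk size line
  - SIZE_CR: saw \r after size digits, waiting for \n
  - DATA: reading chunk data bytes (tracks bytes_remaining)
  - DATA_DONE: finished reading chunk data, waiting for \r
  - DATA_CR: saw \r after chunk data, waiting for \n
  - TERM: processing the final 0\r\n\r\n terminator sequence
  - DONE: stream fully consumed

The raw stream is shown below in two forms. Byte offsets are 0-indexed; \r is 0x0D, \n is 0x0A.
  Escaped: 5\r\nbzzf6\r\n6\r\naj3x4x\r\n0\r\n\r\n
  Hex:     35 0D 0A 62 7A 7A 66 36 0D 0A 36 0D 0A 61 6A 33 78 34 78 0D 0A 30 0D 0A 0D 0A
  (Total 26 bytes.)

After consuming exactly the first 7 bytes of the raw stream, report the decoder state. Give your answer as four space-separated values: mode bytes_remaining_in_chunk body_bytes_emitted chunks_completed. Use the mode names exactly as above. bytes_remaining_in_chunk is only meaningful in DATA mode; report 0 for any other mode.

Byte 0 = '5': mode=SIZE remaining=0 emitted=0 chunks_done=0
Byte 1 = 0x0D: mode=SIZE_CR remaining=0 emitted=0 chunks_done=0
Byte 2 = 0x0A: mode=DATA remaining=5 emitted=0 chunks_done=0
Byte 3 = 'b': mode=DATA remaining=4 emitted=1 chunks_done=0
Byte 4 = 'z': mode=DATA remaining=3 emitted=2 chunks_done=0
Byte 5 = 'z': mode=DATA remaining=2 emitted=3 chunks_done=0
Byte 6 = 'f': mode=DATA remaining=1 emitted=4 chunks_done=0

Answer: DATA 1 4 0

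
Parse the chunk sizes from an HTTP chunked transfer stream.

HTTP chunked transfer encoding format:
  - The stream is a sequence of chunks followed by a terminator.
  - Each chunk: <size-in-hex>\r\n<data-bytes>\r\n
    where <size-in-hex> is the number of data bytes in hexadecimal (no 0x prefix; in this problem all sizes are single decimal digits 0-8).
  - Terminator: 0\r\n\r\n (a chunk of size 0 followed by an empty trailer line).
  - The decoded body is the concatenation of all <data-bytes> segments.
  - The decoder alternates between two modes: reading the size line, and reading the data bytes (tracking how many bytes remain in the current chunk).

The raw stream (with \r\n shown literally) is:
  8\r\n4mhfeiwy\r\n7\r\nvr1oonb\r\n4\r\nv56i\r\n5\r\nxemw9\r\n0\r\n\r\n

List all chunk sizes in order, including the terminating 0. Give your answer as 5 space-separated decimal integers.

Answer: 8 7 4 5 0

Derivation:
Chunk 1: stream[0..1]='8' size=0x8=8, data at stream[3..11]='4mhfeiwy' -> body[0..8], body so far='4mhfeiwy'
Chunk 2: stream[13..14]='7' size=0x7=7, data at stream[16..23]='vr1oonb' -> body[8..15], body so far='4mhfeiwyvr1oonb'
Chunk 3: stream[25..26]='4' size=0x4=4, data at stream[28..32]='v56i' -> body[15..19], body so far='4mhfeiwyvr1oonbv56i'
Chunk 4: stream[34..35]='5' size=0x5=5, data at stream[37..42]='xemw9' -> body[19..24], body so far='4mhfeiwyvr1oonbv56ixemw9'
Chunk 5: stream[44..45]='0' size=0 (terminator). Final body='4mhfeiwyvr1oonbv56ixemw9' (24 bytes)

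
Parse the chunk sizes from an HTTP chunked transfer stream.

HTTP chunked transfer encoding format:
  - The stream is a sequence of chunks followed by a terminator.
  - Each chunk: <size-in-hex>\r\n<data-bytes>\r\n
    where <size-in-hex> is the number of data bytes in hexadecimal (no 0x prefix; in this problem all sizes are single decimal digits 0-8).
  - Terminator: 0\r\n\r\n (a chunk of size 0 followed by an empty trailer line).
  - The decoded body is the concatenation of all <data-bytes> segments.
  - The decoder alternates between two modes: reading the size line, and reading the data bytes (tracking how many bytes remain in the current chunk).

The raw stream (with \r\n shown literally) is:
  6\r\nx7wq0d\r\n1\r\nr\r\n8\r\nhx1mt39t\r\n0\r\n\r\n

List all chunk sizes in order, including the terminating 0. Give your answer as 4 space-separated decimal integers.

Chunk 1: stream[0..1]='6' size=0x6=6, data at stream[3..9]='x7wq0d' -> body[0..6], body so far='x7wq0d'
Chunk 2: stream[11..12]='1' size=0x1=1, data at stream[14..15]='r' -> body[6..7], body so far='x7wq0dr'
Chunk 3: stream[17..18]='8' size=0x8=8, data at stream[20..28]='hx1mt39t' -> body[7..15], body so far='x7wq0drhx1mt39t'
Chunk 4: stream[30..31]='0' size=0 (terminator). Final body='x7wq0drhx1mt39t' (15 bytes)

Answer: 6 1 8 0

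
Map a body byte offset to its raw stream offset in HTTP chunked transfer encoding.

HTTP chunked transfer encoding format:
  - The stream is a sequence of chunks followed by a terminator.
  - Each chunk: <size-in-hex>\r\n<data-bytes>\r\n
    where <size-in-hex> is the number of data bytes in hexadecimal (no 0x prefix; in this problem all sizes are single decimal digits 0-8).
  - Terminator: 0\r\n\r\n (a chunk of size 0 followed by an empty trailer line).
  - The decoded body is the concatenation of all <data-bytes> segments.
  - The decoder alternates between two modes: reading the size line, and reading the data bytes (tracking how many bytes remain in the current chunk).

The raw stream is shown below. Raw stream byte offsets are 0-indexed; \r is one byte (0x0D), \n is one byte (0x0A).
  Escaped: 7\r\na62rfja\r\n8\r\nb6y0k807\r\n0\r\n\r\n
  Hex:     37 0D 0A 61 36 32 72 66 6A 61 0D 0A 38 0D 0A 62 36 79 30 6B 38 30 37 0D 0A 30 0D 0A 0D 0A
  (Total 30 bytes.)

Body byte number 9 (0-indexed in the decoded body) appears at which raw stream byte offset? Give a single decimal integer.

Answer: 17

Derivation:
Chunk 1: stream[0..1]='7' size=0x7=7, data at stream[3..10]='a62rfja' -> body[0..7], body so far='a62rfja'
Chunk 2: stream[12..13]='8' size=0x8=8, data at stream[15..23]='b6y0k807' -> body[7..15], body so far='a62rfjab6y0k807'
Chunk 3: stream[25..26]='0' size=0 (terminator). Final body='a62rfjab6y0k807' (15 bytes)
Body byte 9 at stream offset 17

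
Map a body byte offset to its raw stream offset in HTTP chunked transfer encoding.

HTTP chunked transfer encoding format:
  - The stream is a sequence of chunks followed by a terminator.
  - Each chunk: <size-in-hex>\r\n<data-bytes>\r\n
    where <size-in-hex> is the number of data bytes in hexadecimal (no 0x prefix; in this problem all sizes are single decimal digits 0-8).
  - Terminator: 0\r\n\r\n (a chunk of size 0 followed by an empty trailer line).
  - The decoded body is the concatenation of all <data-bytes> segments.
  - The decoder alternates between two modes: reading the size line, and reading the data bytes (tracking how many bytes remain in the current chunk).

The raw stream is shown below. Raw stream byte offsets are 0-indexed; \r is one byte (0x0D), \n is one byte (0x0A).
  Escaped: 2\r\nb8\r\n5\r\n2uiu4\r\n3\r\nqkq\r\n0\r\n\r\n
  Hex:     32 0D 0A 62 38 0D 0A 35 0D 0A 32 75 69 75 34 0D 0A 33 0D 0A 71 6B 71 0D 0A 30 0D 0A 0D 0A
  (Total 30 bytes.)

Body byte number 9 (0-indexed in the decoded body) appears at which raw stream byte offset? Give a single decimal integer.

Answer: 22

Derivation:
Chunk 1: stream[0..1]='2' size=0x2=2, data at stream[3..5]='b8' -> body[0..2], body so far='b8'
Chunk 2: stream[7..8]='5' size=0x5=5, data at stream[10..15]='2uiu4' -> body[2..7], body so far='b82uiu4'
Chunk 3: stream[17..18]='3' size=0x3=3, data at stream[20..23]='qkq' -> body[7..10], body so far='b82uiu4qkq'
Chunk 4: stream[25..26]='0' size=0 (terminator). Final body='b82uiu4qkq' (10 bytes)
Body byte 9 at stream offset 22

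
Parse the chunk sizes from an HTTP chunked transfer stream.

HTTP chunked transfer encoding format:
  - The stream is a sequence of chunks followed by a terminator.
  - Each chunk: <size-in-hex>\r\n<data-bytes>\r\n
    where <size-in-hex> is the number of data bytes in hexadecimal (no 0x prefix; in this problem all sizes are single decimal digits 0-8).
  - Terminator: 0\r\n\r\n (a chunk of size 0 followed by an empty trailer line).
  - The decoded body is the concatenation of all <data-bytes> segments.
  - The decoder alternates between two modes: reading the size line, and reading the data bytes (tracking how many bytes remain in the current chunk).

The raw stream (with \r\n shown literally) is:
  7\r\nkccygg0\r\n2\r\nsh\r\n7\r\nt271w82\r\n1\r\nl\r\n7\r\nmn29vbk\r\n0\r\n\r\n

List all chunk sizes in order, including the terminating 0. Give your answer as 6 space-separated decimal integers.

Chunk 1: stream[0..1]='7' size=0x7=7, data at stream[3..10]='kccygg0' -> body[0..7], body so far='kccygg0'
Chunk 2: stream[12..13]='2' size=0x2=2, data at stream[15..17]='sh' -> body[7..9], body so far='kccygg0sh'
Chunk 3: stream[19..20]='7' size=0x7=7, data at stream[22..29]='t271w82' -> body[9..16], body so far='kccygg0sht271w82'
Chunk 4: stream[31..32]='1' size=0x1=1, data at stream[34..35]='l' -> body[16..17], body so far='kccygg0sht271w82l'
Chunk 5: stream[37..38]='7' size=0x7=7, data at stream[40..47]='mn29vbk' -> body[17..24], body so far='kccygg0sht271w82lmn29vbk'
Chunk 6: stream[49..50]='0' size=0 (terminator). Final body='kccygg0sht271w82lmn29vbk' (24 bytes)

Answer: 7 2 7 1 7 0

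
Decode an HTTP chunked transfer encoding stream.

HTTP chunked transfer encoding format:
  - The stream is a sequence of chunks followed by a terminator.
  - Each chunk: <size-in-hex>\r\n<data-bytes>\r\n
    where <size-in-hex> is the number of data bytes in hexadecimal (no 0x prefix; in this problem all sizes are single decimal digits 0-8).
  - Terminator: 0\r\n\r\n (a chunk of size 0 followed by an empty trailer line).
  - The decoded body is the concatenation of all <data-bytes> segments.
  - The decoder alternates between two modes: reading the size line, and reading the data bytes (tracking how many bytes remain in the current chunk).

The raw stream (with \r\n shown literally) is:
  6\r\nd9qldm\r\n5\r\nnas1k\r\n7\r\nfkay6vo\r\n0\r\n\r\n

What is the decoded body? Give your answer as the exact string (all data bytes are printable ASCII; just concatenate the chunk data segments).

Chunk 1: stream[0..1]='6' size=0x6=6, data at stream[3..9]='d9qldm' -> body[0..6], body so far='d9qldm'
Chunk 2: stream[11..12]='5' size=0x5=5, data at stream[14..19]='nas1k' -> body[6..11], body so far='d9qldmnas1k'
Chunk 3: stream[21..22]='7' size=0x7=7, data at stream[24..31]='fkay6vo' -> body[11..18], body so far='d9qldmnas1kfkay6vo'
Chunk 4: stream[33..34]='0' size=0 (terminator). Final body='d9qldmnas1kfkay6vo' (18 bytes)

Answer: d9qldmnas1kfkay6vo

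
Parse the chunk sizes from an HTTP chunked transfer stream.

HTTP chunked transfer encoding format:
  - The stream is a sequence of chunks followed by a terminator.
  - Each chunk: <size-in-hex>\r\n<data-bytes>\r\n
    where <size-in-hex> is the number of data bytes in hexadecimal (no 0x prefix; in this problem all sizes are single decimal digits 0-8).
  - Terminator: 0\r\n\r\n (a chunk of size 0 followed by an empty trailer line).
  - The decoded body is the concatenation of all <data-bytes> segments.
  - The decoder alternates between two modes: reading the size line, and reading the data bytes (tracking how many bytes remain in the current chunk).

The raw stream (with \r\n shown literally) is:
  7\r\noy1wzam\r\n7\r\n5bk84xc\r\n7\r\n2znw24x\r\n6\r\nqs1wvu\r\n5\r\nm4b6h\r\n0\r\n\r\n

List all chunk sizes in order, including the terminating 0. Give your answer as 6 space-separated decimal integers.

Chunk 1: stream[0..1]='7' size=0x7=7, data at stream[3..10]='oy1wzam' -> body[0..7], body so far='oy1wzam'
Chunk 2: stream[12..13]='7' size=0x7=7, data at stream[15..22]='5bk84xc' -> body[7..14], body so far='oy1wzam5bk84xc'
Chunk 3: stream[24..25]='7' size=0x7=7, data at stream[27..34]='2znw24x' -> body[14..21], body so far='oy1wzam5bk84xc2znw24x'
Chunk 4: stream[36..37]='6' size=0x6=6, data at stream[39..45]='qs1wvu' -> body[21..27], body so far='oy1wzam5bk84xc2znw24xqs1wvu'
Chunk 5: stream[47..48]='5' size=0x5=5, data at stream[50..55]='m4b6h' -> body[27..32], body so far='oy1wzam5bk84xc2znw24xqs1wvum4b6h'
Chunk 6: stream[57..58]='0' size=0 (terminator). Final body='oy1wzam5bk84xc2znw24xqs1wvum4b6h' (32 bytes)

Answer: 7 7 7 6 5 0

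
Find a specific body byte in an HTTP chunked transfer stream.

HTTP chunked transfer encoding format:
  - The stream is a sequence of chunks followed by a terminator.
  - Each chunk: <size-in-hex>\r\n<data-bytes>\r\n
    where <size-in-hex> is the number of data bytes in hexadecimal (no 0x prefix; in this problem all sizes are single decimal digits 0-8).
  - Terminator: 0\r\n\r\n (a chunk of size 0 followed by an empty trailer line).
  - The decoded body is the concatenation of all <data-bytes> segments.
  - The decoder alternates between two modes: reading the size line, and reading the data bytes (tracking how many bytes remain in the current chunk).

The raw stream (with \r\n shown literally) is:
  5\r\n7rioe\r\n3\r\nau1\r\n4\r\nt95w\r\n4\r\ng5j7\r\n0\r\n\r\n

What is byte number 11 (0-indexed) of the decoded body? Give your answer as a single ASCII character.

Answer: w

Derivation:
Chunk 1: stream[0..1]='5' size=0x5=5, data at stream[3..8]='7rioe' -> body[0..5], body so far='7rioe'
Chunk 2: stream[10..11]='3' size=0x3=3, data at stream[13..16]='au1' -> body[5..8], body so far='7rioeau1'
Chunk 3: stream[18..19]='4' size=0x4=4, data at stream[21..25]='t95w' -> body[8..12], body so far='7rioeau1t95w'
Chunk 4: stream[27..28]='4' size=0x4=4, data at stream[30..34]='g5j7' -> body[12..16], body so far='7rioeau1t95wg5j7'
Chunk 5: stream[36..37]='0' size=0 (terminator). Final body='7rioeau1t95wg5j7' (16 bytes)
Body byte 11 = 'w'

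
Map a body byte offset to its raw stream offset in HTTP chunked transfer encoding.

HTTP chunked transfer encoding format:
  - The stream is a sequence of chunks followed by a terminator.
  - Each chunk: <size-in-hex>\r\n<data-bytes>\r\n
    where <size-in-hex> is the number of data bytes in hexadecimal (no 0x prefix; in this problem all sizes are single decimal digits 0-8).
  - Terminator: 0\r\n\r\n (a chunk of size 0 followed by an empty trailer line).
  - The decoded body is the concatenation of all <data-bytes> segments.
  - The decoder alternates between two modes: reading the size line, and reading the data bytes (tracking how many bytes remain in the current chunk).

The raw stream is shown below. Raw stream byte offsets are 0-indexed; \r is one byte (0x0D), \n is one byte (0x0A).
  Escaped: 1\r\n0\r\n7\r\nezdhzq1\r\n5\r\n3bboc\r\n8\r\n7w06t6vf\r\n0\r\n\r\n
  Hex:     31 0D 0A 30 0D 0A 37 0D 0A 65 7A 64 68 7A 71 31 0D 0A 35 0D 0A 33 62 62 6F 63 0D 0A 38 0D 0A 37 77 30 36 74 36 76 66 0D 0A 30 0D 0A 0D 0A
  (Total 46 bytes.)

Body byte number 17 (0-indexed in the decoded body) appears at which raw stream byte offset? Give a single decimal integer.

Answer: 35

Derivation:
Chunk 1: stream[0..1]='1' size=0x1=1, data at stream[3..4]='0' -> body[0..1], body so far='0'
Chunk 2: stream[6..7]='7' size=0x7=7, data at stream[9..16]='ezdhzq1' -> body[1..8], body so far='0ezdhzq1'
Chunk 3: stream[18..19]='5' size=0x5=5, data at stream[21..26]='3bboc' -> body[8..13], body so far='0ezdhzq13bboc'
Chunk 4: stream[28..29]='8' size=0x8=8, data at stream[31..39]='7w06t6vf' -> body[13..21], body so far='0ezdhzq13bboc7w06t6vf'
Chunk 5: stream[41..42]='0' size=0 (terminator). Final body='0ezdhzq13bboc7w06t6vf' (21 bytes)
Body byte 17 at stream offset 35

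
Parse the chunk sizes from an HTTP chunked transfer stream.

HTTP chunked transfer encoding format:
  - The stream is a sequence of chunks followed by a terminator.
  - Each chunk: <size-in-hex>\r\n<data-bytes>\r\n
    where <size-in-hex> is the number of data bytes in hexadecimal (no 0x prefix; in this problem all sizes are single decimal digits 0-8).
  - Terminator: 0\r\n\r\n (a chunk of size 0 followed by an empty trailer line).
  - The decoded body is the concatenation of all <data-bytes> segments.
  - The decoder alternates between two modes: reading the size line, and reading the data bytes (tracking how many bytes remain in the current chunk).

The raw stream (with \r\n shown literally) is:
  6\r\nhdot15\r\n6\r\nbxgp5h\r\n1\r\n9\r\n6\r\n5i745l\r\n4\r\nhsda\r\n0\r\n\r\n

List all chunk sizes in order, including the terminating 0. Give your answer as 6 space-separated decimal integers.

Chunk 1: stream[0..1]='6' size=0x6=6, data at stream[3..9]='hdot15' -> body[0..6], body so far='hdot15'
Chunk 2: stream[11..12]='6' size=0x6=6, data at stream[14..20]='bxgp5h' -> body[6..12], body so far='hdot15bxgp5h'
Chunk 3: stream[22..23]='1' size=0x1=1, data at stream[25..26]='9' -> body[12..13], body so far='hdot15bxgp5h9'
Chunk 4: stream[28..29]='6' size=0x6=6, data at stream[31..37]='5i745l' -> body[13..19], body so far='hdot15bxgp5h95i745l'
Chunk 5: stream[39..40]='4' size=0x4=4, data at stream[42..46]='hsda' -> body[19..23], body so far='hdot15bxgp5h95i745lhsda'
Chunk 6: stream[48..49]='0' size=0 (terminator). Final body='hdot15bxgp5h95i745lhsda' (23 bytes)

Answer: 6 6 1 6 4 0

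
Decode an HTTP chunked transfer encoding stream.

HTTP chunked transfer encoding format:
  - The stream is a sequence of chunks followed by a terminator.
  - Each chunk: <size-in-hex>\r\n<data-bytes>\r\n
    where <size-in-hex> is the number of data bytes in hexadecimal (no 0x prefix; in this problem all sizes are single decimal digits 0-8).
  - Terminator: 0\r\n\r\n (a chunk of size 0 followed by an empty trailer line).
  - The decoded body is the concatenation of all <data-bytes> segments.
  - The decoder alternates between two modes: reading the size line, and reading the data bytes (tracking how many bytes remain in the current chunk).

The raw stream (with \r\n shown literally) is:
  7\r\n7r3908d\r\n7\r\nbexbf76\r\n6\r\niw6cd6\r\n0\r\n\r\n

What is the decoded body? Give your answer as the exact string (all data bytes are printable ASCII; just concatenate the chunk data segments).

Chunk 1: stream[0..1]='7' size=0x7=7, data at stream[3..10]='7r3908d' -> body[0..7], body so far='7r3908d'
Chunk 2: stream[12..13]='7' size=0x7=7, data at stream[15..22]='bexbf76' -> body[7..14], body so far='7r3908dbexbf76'
Chunk 3: stream[24..25]='6' size=0x6=6, data at stream[27..33]='iw6cd6' -> body[14..20], body so far='7r3908dbexbf76iw6cd6'
Chunk 4: stream[35..36]='0' size=0 (terminator). Final body='7r3908dbexbf76iw6cd6' (20 bytes)

Answer: 7r3908dbexbf76iw6cd6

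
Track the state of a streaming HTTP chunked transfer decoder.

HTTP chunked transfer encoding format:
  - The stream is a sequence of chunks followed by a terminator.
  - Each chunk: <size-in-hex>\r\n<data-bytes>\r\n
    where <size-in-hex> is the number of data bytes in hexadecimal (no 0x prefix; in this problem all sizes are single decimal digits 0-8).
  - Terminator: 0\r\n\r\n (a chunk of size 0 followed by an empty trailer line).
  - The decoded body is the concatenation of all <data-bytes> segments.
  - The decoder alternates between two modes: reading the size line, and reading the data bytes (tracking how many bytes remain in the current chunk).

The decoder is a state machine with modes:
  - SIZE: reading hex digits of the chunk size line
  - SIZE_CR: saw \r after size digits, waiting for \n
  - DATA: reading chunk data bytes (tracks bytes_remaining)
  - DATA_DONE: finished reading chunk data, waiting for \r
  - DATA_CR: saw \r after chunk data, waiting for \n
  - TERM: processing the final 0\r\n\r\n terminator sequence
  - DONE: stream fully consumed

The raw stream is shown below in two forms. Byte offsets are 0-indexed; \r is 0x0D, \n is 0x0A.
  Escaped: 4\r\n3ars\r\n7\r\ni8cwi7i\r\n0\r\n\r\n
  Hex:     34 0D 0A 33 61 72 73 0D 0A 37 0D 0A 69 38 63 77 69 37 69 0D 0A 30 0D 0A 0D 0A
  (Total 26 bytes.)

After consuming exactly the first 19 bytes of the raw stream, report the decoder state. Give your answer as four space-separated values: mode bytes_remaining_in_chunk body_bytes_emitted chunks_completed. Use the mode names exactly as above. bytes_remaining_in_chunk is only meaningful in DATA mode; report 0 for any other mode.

Byte 0 = '4': mode=SIZE remaining=0 emitted=0 chunks_done=0
Byte 1 = 0x0D: mode=SIZE_CR remaining=0 emitted=0 chunks_done=0
Byte 2 = 0x0A: mode=DATA remaining=4 emitted=0 chunks_done=0
Byte 3 = '3': mode=DATA remaining=3 emitted=1 chunks_done=0
Byte 4 = 'a': mode=DATA remaining=2 emitted=2 chunks_done=0
Byte 5 = 'r': mode=DATA remaining=1 emitted=3 chunks_done=0
Byte 6 = 's': mode=DATA_DONE remaining=0 emitted=4 chunks_done=0
Byte 7 = 0x0D: mode=DATA_CR remaining=0 emitted=4 chunks_done=0
Byte 8 = 0x0A: mode=SIZE remaining=0 emitted=4 chunks_done=1
Byte 9 = '7': mode=SIZE remaining=0 emitted=4 chunks_done=1
Byte 10 = 0x0D: mode=SIZE_CR remaining=0 emitted=4 chunks_done=1
Byte 11 = 0x0A: mode=DATA remaining=7 emitted=4 chunks_done=1
Byte 12 = 'i': mode=DATA remaining=6 emitted=5 chunks_done=1
Byte 13 = '8': mode=DATA remaining=5 emitted=6 chunks_done=1
Byte 14 = 'c': mode=DATA remaining=4 emitted=7 chunks_done=1
Byte 15 = 'w': mode=DATA remaining=3 emitted=8 chunks_done=1
Byte 16 = 'i': mode=DATA remaining=2 emitted=9 chunks_done=1
Byte 17 = '7': mode=DATA remaining=1 emitted=10 chunks_done=1
Byte 18 = 'i': mode=DATA_DONE remaining=0 emitted=11 chunks_done=1

Answer: DATA_DONE 0 11 1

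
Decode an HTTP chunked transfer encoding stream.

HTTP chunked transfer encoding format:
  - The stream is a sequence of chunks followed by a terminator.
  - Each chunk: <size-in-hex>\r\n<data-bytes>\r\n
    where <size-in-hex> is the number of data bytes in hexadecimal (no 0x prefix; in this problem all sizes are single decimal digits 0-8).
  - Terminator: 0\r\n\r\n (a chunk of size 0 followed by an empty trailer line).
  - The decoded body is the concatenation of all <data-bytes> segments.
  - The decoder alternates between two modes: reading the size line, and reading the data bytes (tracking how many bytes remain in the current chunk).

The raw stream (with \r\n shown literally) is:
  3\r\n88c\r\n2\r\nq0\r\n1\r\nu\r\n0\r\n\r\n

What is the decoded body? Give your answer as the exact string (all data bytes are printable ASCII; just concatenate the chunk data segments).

Answer: 88cq0u

Derivation:
Chunk 1: stream[0..1]='3' size=0x3=3, data at stream[3..6]='88c' -> body[0..3], body so far='88c'
Chunk 2: stream[8..9]='2' size=0x2=2, data at stream[11..13]='q0' -> body[3..5], body so far='88cq0'
Chunk 3: stream[15..16]='1' size=0x1=1, data at stream[18..19]='u' -> body[5..6], body so far='88cq0u'
Chunk 4: stream[21..22]='0' size=0 (terminator). Final body='88cq0u' (6 bytes)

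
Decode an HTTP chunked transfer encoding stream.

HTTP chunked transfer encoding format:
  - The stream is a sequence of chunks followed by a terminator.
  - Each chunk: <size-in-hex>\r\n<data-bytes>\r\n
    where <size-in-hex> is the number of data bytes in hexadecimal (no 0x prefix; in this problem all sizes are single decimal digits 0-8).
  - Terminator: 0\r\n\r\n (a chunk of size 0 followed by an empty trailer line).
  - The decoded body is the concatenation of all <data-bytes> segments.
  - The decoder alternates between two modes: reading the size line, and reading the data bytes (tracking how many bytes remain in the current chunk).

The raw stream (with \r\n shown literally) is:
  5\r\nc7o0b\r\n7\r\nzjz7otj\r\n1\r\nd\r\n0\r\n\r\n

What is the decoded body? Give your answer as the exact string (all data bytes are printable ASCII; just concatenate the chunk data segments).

Chunk 1: stream[0..1]='5' size=0x5=5, data at stream[3..8]='c7o0b' -> body[0..5], body so far='c7o0b'
Chunk 2: stream[10..11]='7' size=0x7=7, data at stream[13..20]='zjz7otj' -> body[5..12], body so far='c7o0bzjz7otj'
Chunk 3: stream[22..23]='1' size=0x1=1, data at stream[25..26]='d' -> body[12..13], body so far='c7o0bzjz7otjd'
Chunk 4: stream[28..29]='0' size=0 (terminator). Final body='c7o0bzjz7otjd' (13 bytes)

Answer: c7o0bzjz7otjd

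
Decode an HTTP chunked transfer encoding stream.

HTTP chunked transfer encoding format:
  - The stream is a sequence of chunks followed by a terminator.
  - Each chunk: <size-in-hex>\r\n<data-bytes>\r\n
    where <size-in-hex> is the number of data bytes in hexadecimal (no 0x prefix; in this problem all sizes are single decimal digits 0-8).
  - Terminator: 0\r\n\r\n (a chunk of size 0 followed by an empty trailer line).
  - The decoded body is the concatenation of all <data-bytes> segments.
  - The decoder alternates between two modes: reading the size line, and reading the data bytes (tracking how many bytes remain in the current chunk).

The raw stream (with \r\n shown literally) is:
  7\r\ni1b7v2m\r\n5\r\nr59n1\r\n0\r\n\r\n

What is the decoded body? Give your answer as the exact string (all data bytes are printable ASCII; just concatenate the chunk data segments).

Chunk 1: stream[0..1]='7' size=0x7=7, data at stream[3..10]='i1b7v2m' -> body[0..7], body so far='i1b7v2m'
Chunk 2: stream[12..13]='5' size=0x5=5, data at stream[15..20]='r59n1' -> body[7..12], body so far='i1b7v2mr59n1'
Chunk 3: stream[22..23]='0' size=0 (terminator). Final body='i1b7v2mr59n1' (12 bytes)

Answer: i1b7v2mr59n1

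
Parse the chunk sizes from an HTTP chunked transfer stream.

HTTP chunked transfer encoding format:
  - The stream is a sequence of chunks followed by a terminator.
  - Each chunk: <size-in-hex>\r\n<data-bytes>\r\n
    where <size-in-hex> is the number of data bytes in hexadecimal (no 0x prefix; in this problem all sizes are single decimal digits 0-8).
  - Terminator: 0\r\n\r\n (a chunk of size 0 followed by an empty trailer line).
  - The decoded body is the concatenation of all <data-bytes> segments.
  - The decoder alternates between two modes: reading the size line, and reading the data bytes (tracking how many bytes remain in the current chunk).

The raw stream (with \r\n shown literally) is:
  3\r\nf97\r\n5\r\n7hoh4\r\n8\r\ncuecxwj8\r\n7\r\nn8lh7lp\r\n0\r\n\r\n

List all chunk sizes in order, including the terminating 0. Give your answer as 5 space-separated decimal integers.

Answer: 3 5 8 7 0

Derivation:
Chunk 1: stream[0..1]='3' size=0x3=3, data at stream[3..6]='f97' -> body[0..3], body so far='f97'
Chunk 2: stream[8..9]='5' size=0x5=5, data at stream[11..16]='7hoh4' -> body[3..8], body so far='f977hoh4'
Chunk 3: stream[18..19]='8' size=0x8=8, data at stream[21..29]='cuecxwj8' -> body[8..16], body so far='f977hoh4cuecxwj8'
Chunk 4: stream[31..32]='7' size=0x7=7, data at stream[34..41]='n8lh7lp' -> body[16..23], body so far='f977hoh4cuecxwj8n8lh7lp'
Chunk 5: stream[43..44]='0' size=0 (terminator). Final body='f977hoh4cuecxwj8n8lh7lp' (23 bytes)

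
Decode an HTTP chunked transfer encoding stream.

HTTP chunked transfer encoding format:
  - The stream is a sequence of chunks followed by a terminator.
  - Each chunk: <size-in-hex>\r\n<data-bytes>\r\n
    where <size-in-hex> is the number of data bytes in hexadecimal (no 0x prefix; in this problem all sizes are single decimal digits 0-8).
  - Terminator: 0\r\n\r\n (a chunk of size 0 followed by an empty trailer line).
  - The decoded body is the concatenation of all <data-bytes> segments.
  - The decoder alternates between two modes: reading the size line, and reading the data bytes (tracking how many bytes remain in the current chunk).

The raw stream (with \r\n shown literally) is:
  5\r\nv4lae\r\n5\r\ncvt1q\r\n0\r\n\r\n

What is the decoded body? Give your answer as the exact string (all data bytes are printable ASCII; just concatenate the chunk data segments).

Answer: v4laecvt1q

Derivation:
Chunk 1: stream[0..1]='5' size=0x5=5, data at stream[3..8]='v4lae' -> body[0..5], body so far='v4lae'
Chunk 2: stream[10..11]='5' size=0x5=5, data at stream[13..18]='cvt1q' -> body[5..10], body so far='v4laecvt1q'
Chunk 3: stream[20..21]='0' size=0 (terminator). Final body='v4laecvt1q' (10 bytes)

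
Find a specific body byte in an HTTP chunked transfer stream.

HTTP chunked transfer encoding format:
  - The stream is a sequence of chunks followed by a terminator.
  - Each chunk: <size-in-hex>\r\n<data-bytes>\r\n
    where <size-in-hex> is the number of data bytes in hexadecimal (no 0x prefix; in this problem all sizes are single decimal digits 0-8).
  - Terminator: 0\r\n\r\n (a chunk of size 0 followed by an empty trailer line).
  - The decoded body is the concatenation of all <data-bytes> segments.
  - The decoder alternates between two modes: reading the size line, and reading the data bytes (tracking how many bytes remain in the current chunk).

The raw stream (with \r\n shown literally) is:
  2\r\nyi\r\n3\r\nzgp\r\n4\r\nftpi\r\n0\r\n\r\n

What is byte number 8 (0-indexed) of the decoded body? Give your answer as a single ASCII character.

Answer: i

Derivation:
Chunk 1: stream[0..1]='2' size=0x2=2, data at stream[3..5]='yi' -> body[0..2], body so far='yi'
Chunk 2: stream[7..8]='3' size=0x3=3, data at stream[10..13]='zgp' -> body[2..5], body so far='yizgp'
Chunk 3: stream[15..16]='4' size=0x4=4, data at stream[18..22]='ftpi' -> body[5..9], body so far='yizgpftpi'
Chunk 4: stream[24..25]='0' size=0 (terminator). Final body='yizgpftpi' (9 bytes)
Body byte 8 = 'i'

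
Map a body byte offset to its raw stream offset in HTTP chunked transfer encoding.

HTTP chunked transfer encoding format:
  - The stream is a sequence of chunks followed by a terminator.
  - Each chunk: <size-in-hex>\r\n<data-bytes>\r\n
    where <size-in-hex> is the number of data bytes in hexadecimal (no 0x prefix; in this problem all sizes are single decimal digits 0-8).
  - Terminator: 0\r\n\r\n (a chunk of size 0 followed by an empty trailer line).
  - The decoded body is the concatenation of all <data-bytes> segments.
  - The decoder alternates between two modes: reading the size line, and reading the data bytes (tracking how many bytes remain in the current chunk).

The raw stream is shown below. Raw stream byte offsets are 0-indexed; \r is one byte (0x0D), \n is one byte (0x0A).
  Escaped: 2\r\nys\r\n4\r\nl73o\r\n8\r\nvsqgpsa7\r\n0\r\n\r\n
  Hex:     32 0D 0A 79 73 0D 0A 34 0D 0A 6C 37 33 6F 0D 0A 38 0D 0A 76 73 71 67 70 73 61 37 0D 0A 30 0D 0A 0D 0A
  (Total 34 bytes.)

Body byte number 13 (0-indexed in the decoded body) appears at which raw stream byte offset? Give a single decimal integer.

Answer: 26

Derivation:
Chunk 1: stream[0..1]='2' size=0x2=2, data at stream[3..5]='ys' -> body[0..2], body so far='ys'
Chunk 2: stream[7..8]='4' size=0x4=4, data at stream[10..14]='l73o' -> body[2..6], body so far='ysl73o'
Chunk 3: stream[16..17]='8' size=0x8=8, data at stream[19..27]='vsqgpsa7' -> body[6..14], body so far='ysl73ovsqgpsa7'
Chunk 4: stream[29..30]='0' size=0 (terminator). Final body='ysl73ovsqgpsa7' (14 bytes)
Body byte 13 at stream offset 26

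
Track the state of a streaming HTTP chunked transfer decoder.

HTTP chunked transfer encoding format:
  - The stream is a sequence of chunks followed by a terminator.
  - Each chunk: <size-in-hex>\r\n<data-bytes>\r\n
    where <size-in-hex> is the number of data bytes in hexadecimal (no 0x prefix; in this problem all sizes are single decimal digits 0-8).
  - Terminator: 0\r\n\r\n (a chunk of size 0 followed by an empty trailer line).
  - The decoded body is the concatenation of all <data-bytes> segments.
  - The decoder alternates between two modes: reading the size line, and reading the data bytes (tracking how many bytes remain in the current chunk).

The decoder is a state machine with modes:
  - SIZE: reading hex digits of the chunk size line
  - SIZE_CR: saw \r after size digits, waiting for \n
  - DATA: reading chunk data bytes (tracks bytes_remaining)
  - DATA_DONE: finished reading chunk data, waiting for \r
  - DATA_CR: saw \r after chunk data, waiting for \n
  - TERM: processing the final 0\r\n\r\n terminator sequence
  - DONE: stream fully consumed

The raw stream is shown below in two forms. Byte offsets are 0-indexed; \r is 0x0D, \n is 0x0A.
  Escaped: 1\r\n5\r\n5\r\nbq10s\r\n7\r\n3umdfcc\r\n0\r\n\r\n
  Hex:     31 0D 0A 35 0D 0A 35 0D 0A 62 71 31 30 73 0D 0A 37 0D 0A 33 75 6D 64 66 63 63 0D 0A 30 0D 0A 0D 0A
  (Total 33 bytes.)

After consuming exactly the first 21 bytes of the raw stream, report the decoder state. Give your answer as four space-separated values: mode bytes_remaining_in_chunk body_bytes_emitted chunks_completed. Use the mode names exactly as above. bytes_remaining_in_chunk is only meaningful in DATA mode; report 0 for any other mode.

Byte 0 = '1': mode=SIZE remaining=0 emitted=0 chunks_done=0
Byte 1 = 0x0D: mode=SIZE_CR remaining=0 emitted=0 chunks_done=0
Byte 2 = 0x0A: mode=DATA remaining=1 emitted=0 chunks_done=0
Byte 3 = '5': mode=DATA_DONE remaining=0 emitted=1 chunks_done=0
Byte 4 = 0x0D: mode=DATA_CR remaining=0 emitted=1 chunks_done=0
Byte 5 = 0x0A: mode=SIZE remaining=0 emitted=1 chunks_done=1
Byte 6 = '5': mode=SIZE remaining=0 emitted=1 chunks_done=1
Byte 7 = 0x0D: mode=SIZE_CR remaining=0 emitted=1 chunks_done=1
Byte 8 = 0x0A: mode=DATA remaining=5 emitted=1 chunks_done=1
Byte 9 = 'b': mode=DATA remaining=4 emitted=2 chunks_done=1
Byte 10 = 'q': mode=DATA remaining=3 emitted=3 chunks_done=1
Byte 11 = '1': mode=DATA remaining=2 emitted=4 chunks_done=1
Byte 12 = '0': mode=DATA remaining=1 emitted=5 chunks_done=1
Byte 13 = 's': mode=DATA_DONE remaining=0 emitted=6 chunks_done=1
Byte 14 = 0x0D: mode=DATA_CR remaining=0 emitted=6 chunks_done=1
Byte 15 = 0x0A: mode=SIZE remaining=0 emitted=6 chunks_done=2
Byte 16 = '7': mode=SIZE remaining=0 emitted=6 chunks_done=2
Byte 17 = 0x0D: mode=SIZE_CR remaining=0 emitted=6 chunks_done=2
Byte 18 = 0x0A: mode=DATA remaining=7 emitted=6 chunks_done=2
Byte 19 = '3': mode=DATA remaining=6 emitted=7 chunks_done=2
Byte 20 = 'u': mode=DATA remaining=5 emitted=8 chunks_done=2

Answer: DATA 5 8 2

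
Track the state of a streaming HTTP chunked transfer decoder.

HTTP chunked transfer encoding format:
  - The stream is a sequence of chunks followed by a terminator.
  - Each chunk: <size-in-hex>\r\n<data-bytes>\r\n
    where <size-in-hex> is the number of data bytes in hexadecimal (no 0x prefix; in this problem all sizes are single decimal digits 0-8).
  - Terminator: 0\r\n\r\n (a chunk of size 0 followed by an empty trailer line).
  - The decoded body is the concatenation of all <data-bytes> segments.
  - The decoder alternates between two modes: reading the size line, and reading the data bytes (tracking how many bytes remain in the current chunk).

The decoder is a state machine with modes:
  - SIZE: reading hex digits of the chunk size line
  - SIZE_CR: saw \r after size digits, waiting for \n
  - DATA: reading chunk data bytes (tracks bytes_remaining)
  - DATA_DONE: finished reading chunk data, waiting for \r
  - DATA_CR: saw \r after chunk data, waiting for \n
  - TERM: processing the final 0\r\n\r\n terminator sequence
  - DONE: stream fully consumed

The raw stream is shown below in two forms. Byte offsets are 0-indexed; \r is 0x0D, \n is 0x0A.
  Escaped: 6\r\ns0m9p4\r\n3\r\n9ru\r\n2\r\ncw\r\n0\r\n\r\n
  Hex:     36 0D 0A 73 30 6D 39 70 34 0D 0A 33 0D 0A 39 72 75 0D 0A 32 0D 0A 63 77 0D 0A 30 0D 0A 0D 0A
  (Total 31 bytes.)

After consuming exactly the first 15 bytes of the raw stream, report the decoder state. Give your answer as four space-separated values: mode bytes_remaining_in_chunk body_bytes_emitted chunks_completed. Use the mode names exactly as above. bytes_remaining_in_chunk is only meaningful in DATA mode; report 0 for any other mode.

Answer: DATA 2 7 1

Derivation:
Byte 0 = '6': mode=SIZE remaining=0 emitted=0 chunks_done=0
Byte 1 = 0x0D: mode=SIZE_CR remaining=0 emitted=0 chunks_done=0
Byte 2 = 0x0A: mode=DATA remaining=6 emitted=0 chunks_done=0
Byte 3 = 's': mode=DATA remaining=5 emitted=1 chunks_done=0
Byte 4 = '0': mode=DATA remaining=4 emitted=2 chunks_done=0
Byte 5 = 'm': mode=DATA remaining=3 emitted=3 chunks_done=0
Byte 6 = '9': mode=DATA remaining=2 emitted=4 chunks_done=0
Byte 7 = 'p': mode=DATA remaining=1 emitted=5 chunks_done=0
Byte 8 = '4': mode=DATA_DONE remaining=0 emitted=6 chunks_done=0
Byte 9 = 0x0D: mode=DATA_CR remaining=0 emitted=6 chunks_done=0
Byte 10 = 0x0A: mode=SIZE remaining=0 emitted=6 chunks_done=1
Byte 11 = '3': mode=SIZE remaining=0 emitted=6 chunks_done=1
Byte 12 = 0x0D: mode=SIZE_CR remaining=0 emitted=6 chunks_done=1
Byte 13 = 0x0A: mode=DATA remaining=3 emitted=6 chunks_done=1
Byte 14 = '9': mode=DATA remaining=2 emitted=7 chunks_done=1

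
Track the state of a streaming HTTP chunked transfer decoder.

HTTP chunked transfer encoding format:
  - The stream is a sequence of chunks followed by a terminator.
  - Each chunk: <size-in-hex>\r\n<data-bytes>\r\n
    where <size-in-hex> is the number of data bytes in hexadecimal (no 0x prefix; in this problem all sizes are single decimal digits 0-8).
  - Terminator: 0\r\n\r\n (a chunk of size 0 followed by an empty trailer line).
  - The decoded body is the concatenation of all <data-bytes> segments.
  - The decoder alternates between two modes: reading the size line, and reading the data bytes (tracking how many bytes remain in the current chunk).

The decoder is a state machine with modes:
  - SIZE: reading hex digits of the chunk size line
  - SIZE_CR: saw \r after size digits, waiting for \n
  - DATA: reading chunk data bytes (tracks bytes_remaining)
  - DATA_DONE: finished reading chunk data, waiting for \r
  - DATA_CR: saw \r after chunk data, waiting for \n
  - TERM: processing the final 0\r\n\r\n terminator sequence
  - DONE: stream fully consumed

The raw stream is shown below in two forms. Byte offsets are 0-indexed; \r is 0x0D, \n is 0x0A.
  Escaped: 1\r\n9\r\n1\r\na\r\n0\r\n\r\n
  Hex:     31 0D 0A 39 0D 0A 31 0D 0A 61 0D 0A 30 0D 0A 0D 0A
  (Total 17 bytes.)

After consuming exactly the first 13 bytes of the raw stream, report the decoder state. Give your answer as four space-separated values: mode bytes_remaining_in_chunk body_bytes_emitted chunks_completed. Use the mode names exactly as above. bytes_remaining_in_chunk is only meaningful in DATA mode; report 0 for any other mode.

Answer: SIZE 0 2 2

Derivation:
Byte 0 = '1': mode=SIZE remaining=0 emitted=0 chunks_done=0
Byte 1 = 0x0D: mode=SIZE_CR remaining=0 emitted=0 chunks_done=0
Byte 2 = 0x0A: mode=DATA remaining=1 emitted=0 chunks_done=0
Byte 3 = '9': mode=DATA_DONE remaining=0 emitted=1 chunks_done=0
Byte 4 = 0x0D: mode=DATA_CR remaining=0 emitted=1 chunks_done=0
Byte 5 = 0x0A: mode=SIZE remaining=0 emitted=1 chunks_done=1
Byte 6 = '1': mode=SIZE remaining=0 emitted=1 chunks_done=1
Byte 7 = 0x0D: mode=SIZE_CR remaining=0 emitted=1 chunks_done=1
Byte 8 = 0x0A: mode=DATA remaining=1 emitted=1 chunks_done=1
Byte 9 = 'a': mode=DATA_DONE remaining=0 emitted=2 chunks_done=1
Byte 10 = 0x0D: mode=DATA_CR remaining=0 emitted=2 chunks_done=1
Byte 11 = 0x0A: mode=SIZE remaining=0 emitted=2 chunks_done=2
Byte 12 = '0': mode=SIZE remaining=0 emitted=2 chunks_done=2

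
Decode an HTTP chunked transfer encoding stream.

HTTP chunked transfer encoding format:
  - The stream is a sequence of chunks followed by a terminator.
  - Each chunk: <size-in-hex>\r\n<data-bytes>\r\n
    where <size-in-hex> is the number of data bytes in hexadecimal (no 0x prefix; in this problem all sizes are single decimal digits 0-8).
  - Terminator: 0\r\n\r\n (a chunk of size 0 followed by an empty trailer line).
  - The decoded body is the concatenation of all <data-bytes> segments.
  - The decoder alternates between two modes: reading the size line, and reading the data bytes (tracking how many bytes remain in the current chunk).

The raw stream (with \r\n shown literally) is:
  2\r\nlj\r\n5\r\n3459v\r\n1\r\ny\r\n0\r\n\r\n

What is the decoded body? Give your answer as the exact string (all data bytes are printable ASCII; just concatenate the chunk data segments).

Answer: lj3459vy

Derivation:
Chunk 1: stream[0..1]='2' size=0x2=2, data at stream[3..5]='lj' -> body[0..2], body so far='lj'
Chunk 2: stream[7..8]='5' size=0x5=5, data at stream[10..15]='3459v' -> body[2..7], body so far='lj3459v'
Chunk 3: stream[17..18]='1' size=0x1=1, data at stream[20..21]='y' -> body[7..8], body so far='lj3459vy'
Chunk 4: stream[23..24]='0' size=0 (terminator). Final body='lj3459vy' (8 bytes)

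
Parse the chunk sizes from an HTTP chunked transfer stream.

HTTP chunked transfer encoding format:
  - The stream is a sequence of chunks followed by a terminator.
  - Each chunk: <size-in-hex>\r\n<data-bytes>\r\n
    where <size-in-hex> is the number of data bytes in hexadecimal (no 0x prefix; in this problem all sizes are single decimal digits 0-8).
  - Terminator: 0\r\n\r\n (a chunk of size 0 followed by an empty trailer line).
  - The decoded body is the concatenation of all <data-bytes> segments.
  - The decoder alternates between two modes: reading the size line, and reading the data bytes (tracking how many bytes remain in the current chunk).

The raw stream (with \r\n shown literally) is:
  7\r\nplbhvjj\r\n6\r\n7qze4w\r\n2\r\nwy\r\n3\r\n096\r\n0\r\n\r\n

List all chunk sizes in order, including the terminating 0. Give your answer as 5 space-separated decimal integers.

Chunk 1: stream[0..1]='7' size=0x7=7, data at stream[3..10]='plbhvjj' -> body[0..7], body so far='plbhvjj'
Chunk 2: stream[12..13]='6' size=0x6=6, data at stream[15..21]='7qze4w' -> body[7..13], body so far='plbhvjj7qze4w'
Chunk 3: stream[23..24]='2' size=0x2=2, data at stream[26..28]='wy' -> body[13..15], body so far='plbhvjj7qze4wwy'
Chunk 4: stream[30..31]='3' size=0x3=3, data at stream[33..36]='096' -> body[15..18], body so far='plbhvjj7qze4wwy096'
Chunk 5: stream[38..39]='0' size=0 (terminator). Final body='plbhvjj7qze4wwy096' (18 bytes)

Answer: 7 6 2 3 0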